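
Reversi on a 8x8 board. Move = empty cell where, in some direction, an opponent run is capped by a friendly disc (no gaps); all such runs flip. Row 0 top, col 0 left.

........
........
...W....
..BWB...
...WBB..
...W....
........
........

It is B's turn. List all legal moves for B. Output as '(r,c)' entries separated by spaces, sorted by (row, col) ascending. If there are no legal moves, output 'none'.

Answer: (1,2) (1,4) (2,2) (4,2) (5,2) (5,4) (6,2)

Derivation:
(1,2): flips 1 -> legal
(1,3): no bracket -> illegal
(1,4): flips 1 -> legal
(2,2): flips 1 -> legal
(2,4): no bracket -> illegal
(4,2): flips 1 -> legal
(5,2): flips 1 -> legal
(5,4): flips 1 -> legal
(6,2): flips 1 -> legal
(6,3): no bracket -> illegal
(6,4): no bracket -> illegal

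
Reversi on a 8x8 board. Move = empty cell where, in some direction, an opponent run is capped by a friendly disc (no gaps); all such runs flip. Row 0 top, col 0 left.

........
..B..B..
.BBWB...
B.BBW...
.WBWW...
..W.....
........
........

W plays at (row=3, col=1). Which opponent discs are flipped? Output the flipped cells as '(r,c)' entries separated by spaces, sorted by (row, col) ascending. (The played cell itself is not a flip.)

Answer: (3,2) (3,3)

Derivation:
Dir NW: first cell '.' (not opp) -> no flip
Dir N: opp run (2,1), next='.' -> no flip
Dir NE: opp run (2,2), next='.' -> no flip
Dir W: opp run (3,0), next=edge -> no flip
Dir E: opp run (3,2) (3,3) capped by W -> flip
Dir SW: first cell '.' (not opp) -> no flip
Dir S: first cell 'W' (not opp) -> no flip
Dir SE: opp run (4,2), next='.' -> no flip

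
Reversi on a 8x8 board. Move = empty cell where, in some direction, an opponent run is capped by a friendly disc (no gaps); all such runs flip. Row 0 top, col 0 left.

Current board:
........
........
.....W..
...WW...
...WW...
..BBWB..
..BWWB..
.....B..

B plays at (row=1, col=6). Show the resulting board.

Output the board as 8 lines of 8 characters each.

Answer: ........
......B.
.....B..
...WB...
...BW...
..BBWB..
..BWWB..
.....B..

Derivation:
Place B at (1,6); scan 8 dirs for brackets.
Dir NW: first cell '.' (not opp) -> no flip
Dir N: first cell '.' (not opp) -> no flip
Dir NE: first cell '.' (not opp) -> no flip
Dir W: first cell '.' (not opp) -> no flip
Dir E: first cell '.' (not opp) -> no flip
Dir SW: opp run (2,5) (3,4) (4,3) capped by B -> flip
Dir S: first cell '.' (not opp) -> no flip
Dir SE: first cell '.' (not opp) -> no flip
All flips: (2,5) (3,4) (4,3)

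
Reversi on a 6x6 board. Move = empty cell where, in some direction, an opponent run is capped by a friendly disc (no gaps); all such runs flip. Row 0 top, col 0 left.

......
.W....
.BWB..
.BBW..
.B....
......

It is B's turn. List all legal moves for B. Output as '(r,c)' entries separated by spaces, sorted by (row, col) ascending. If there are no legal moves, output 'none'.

(0,0): no bracket -> illegal
(0,1): flips 1 -> legal
(0,2): no bracket -> illegal
(1,0): no bracket -> illegal
(1,2): flips 1 -> legal
(1,3): flips 1 -> legal
(2,0): no bracket -> illegal
(2,4): no bracket -> illegal
(3,4): flips 1 -> legal
(4,2): no bracket -> illegal
(4,3): flips 1 -> legal
(4,4): no bracket -> illegal

Answer: (0,1) (1,2) (1,3) (3,4) (4,3)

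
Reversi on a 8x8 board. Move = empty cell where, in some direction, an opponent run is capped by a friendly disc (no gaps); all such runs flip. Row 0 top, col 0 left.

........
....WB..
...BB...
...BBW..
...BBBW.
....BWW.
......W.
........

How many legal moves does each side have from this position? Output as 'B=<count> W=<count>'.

Answer: B=11 W=8

Derivation:
-- B to move --
(0,3): no bracket -> illegal
(0,4): flips 1 -> legal
(0,5): flips 1 -> legal
(1,3): flips 1 -> legal
(2,5): flips 1 -> legal
(2,6): flips 1 -> legal
(3,6): flips 1 -> legal
(3,7): no bracket -> illegal
(4,7): flips 1 -> legal
(5,7): flips 4 -> legal
(6,4): no bracket -> illegal
(6,5): flips 1 -> legal
(6,7): flips 1 -> legal
(7,5): no bracket -> illegal
(7,6): no bracket -> illegal
(7,7): flips 2 -> legal
B mobility = 11
-- W to move --
(0,4): no bracket -> illegal
(0,5): no bracket -> illegal
(0,6): no bracket -> illegal
(1,2): flips 3 -> legal
(1,3): flips 1 -> legal
(1,6): flips 1 -> legal
(2,2): flips 2 -> legal
(2,5): no bracket -> illegal
(2,6): no bracket -> illegal
(3,2): flips 3 -> legal
(3,6): no bracket -> illegal
(4,2): flips 3 -> legal
(5,2): no bracket -> illegal
(5,3): flips 2 -> legal
(6,3): no bracket -> illegal
(6,4): flips 4 -> legal
(6,5): no bracket -> illegal
W mobility = 8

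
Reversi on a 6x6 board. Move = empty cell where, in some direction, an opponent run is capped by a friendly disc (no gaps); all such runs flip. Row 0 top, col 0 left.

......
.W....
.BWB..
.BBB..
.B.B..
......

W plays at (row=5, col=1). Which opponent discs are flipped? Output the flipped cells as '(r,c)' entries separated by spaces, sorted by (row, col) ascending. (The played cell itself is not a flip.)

Dir NW: first cell '.' (not opp) -> no flip
Dir N: opp run (4,1) (3,1) (2,1) capped by W -> flip
Dir NE: first cell '.' (not opp) -> no flip
Dir W: first cell '.' (not opp) -> no flip
Dir E: first cell '.' (not opp) -> no flip
Dir SW: edge -> no flip
Dir S: edge -> no flip
Dir SE: edge -> no flip

Answer: (2,1) (3,1) (4,1)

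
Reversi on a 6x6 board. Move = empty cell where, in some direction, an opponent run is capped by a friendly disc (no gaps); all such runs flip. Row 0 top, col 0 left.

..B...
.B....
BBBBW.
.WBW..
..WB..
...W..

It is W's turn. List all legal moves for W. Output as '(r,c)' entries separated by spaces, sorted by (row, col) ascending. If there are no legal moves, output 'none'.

(0,0): flips 2 -> legal
(0,1): flips 2 -> legal
(0,3): no bracket -> illegal
(1,0): no bracket -> illegal
(1,2): flips 2 -> legal
(1,3): flips 2 -> legal
(1,4): no bracket -> illegal
(3,0): no bracket -> illegal
(3,4): no bracket -> illegal
(4,1): no bracket -> illegal
(4,4): flips 1 -> legal
(5,2): no bracket -> illegal
(5,4): no bracket -> illegal

Answer: (0,0) (0,1) (1,2) (1,3) (4,4)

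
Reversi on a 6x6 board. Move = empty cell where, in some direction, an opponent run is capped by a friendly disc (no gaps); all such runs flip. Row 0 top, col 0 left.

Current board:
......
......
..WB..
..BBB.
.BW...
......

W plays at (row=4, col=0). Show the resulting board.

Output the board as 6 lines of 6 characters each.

Place W at (4,0); scan 8 dirs for brackets.
Dir NW: edge -> no flip
Dir N: first cell '.' (not opp) -> no flip
Dir NE: first cell '.' (not opp) -> no flip
Dir W: edge -> no flip
Dir E: opp run (4,1) capped by W -> flip
Dir SW: edge -> no flip
Dir S: first cell '.' (not opp) -> no flip
Dir SE: first cell '.' (not opp) -> no flip
All flips: (4,1)

Answer: ......
......
..WB..
..BBB.
WWW...
......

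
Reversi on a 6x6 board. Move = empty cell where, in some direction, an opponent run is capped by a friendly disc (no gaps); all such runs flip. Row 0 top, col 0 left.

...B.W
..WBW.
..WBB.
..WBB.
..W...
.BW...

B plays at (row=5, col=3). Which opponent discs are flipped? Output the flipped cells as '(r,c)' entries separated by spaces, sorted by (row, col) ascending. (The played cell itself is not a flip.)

Answer: (5,2)

Derivation:
Dir NW: opp run (4,2), next='.' -> no flip
Dir N: first cell '.' (not opp) -> no flip
Dir NE: first cell '.' (not opp) -> no flip
Dir W: opp run (5,2) capped by B -> flip
Dir E: first cell '.' (not opp) -> no flip
Dir SW: edge -> no flip
Dir S: edge -> no flip
Dir SE: edge -> no flip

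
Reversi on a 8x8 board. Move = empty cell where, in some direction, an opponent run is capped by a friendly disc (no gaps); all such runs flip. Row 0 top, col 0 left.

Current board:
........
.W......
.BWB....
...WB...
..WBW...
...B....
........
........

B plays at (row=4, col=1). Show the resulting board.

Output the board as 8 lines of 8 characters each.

Place B at (4,1); scan 8 dirs for brackets.
Dir NW: first cell '.' (not opp) -> no flip
Dir N: first cell '.' (not opp) -> no flip
Dir NE: first cell '.' (not opp) -> no flip
Dir W: first cell '.' (not opp) -> no flip
Dir E: opp run (4,2) capped by B -> flip
Dir SW: first cell '.' (not opp) -> no flip
Dir S: first cell '.' (not opp) -> no flip
Dir SE: first cell '.' (not opp) -> no flip
All flips: (4,2)

Answer: ........
.W......
.BWB....
...WB...
.BBBW...
...B....
........
........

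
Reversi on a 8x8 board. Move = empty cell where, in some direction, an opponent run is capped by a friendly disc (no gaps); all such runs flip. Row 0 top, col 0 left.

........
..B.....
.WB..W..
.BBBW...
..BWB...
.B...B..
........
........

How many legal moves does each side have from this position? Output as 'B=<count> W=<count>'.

Answer: B=8 W=6

Derivation:
-- B to move --
(1,0): flips 1 -> legal
(1,1): flips 1 -> legal
(1,4): no bracket -> illegal
(1,5): no bracket -> illegal
(1,6): no bracket -> illegal
(2,0): flips 1 -> legal
(2,3): no bracket -> illegal
(2,4): flips 1 -> legal
(2,6): no bracket -> illegal
(3,0): flips 1 -> legal
(3,5): flips 1 -> legal
(3,6): no bracket -> illegal
(4,5): no bracket -> illegal
(5,2): no bracket -> illegal
(5,3): flips 1 -> legal
(5,4): flips 1 -> legal
B mobility = 8
-- W to move --
(0,1): no bracket -> illegal
(0,2): no bracket -> illegal
(0,3): flips 1 -> legal
(1,1): no bracket -> illegal
(1,3): no bracket -> illegal
(2,0): no bracket -> illegal
(2,3): flips 2 -> legal
(2,4): no bracket -> illegal
(3,0): flips 3 -> legal
(3,5): no bracket -> illegal
(4,0): no bracket -> illegal
(4,1): flips 2 -> legal
(4,5): flips 1 -> legal
(4,6): no bracket -> illegal
(5,0): no bracket -> illegal
(5,2): no bracket -> illegal
(5,3): no bracket -> illegal
(5,4): flips 1 -> legal
(5,6): no bracket -> illegal
(6,0): no bracket -> illegal
(6,1): no bracket -> illegal
(6,2): no bracket -> illegal
(6,4): no bracket -> illegal
(6,5): no bracket -> illegal
(6,6): no bracket -> illegal
W mobility = 6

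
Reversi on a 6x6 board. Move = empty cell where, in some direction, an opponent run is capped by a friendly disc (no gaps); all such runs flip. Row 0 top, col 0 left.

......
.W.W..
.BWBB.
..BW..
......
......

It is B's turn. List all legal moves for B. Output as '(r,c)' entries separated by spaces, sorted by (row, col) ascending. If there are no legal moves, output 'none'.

Answer: (0,1) (0,2) (0,3) (1,2) (3,4) (4,2) (4,3)

Derivation:
(0,0): no bracket -> illegal
(0,1): flips 1 -> legal
(0,2): flips 1 -> legal
(0,3): flips 1 -> legal
(0,4): no bracket -> illegal
(1,0): no bracket -> illegal
(1,2): flips 1 -> legal
(1,4): no bracket -> illegal
(2,0): no bracket -> illegal
(3,1): no bracket -> illegal
(3,4): flips 1 -> legal
(4,2): flips 1 -> legal
(4,3): flips 1 -> legal
(4,4): no bracket -> illegal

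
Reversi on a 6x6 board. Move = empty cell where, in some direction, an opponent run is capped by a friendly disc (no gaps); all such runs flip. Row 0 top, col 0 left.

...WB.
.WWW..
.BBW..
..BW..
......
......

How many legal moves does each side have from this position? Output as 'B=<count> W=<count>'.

Answer: B=7 W=6

Derivation:
-- B to move --
(0,0): flips 1 -> legal
(0,1): flips 1 -> legal
(0,2): flips 2 -> legal
(1,0): no bracket -> illegal
(1,4): flips 1 -> legal
(2,0): no bracket -> illegal
(2,4): flips 1 -> legal
(3,4): flips 1 -> legal
(4,2): no bracket -> illegal
(4,3): no bracket -> illegal
(4,4): flips 1 -> legal
B mobility = 7
-- W to move --
(0,5): flips 1 -> legal
(1,0): no bracket -> illegal
(1,4): no bracket -> illegal
(1,5): no bracket -> illegal
(2,0): flips 2 -> legal
(3,0): flips 1 -> legal
(3,1): flips 3 -> legal
(4,1): flips 1 -> legal
(4,2): flips 2 -> legal
(4,3): no bracket -> illegal
W mobility = 6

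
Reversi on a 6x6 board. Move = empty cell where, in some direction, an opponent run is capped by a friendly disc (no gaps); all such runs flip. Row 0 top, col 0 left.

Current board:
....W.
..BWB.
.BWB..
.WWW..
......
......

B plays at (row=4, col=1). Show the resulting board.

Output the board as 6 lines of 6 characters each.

Place B at (4,1); scan 8 dirs for brackets.
Dir NW: first cell '.' (not opp) -> no flip
Dir N: opp run (3,1) capped by B -> flip
Dir NE: opp run (3,2) capped by B -> flip
Dir W: first cell '.' (not opp) -> no flip
Dir E: first cell '.' (not opp) -> no flip
Dir SW: first cell '.' (not opp) -> no flip
Dir S: first cell '.' (not opp) -> no flip
Dir SE: first cell '.' (not opp) -> no flip
All flips: (3,1) (3,2)

Answer: ....W.
..BWB.
.BWB..
.BBW..
.B....
......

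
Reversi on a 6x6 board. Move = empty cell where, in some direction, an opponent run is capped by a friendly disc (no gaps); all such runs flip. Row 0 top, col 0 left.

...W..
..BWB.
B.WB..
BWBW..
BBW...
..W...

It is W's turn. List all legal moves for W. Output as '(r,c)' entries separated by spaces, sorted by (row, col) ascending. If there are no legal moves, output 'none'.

Answer: (0,2) (1,1) (1,5) (2,1) (2,4) (2,5) (5,1)

Derivation:
(0,1): no bracket -> illegal
(0,2): flips 1 -> legal
(0,4): no bracket -> illegal
(0,5): no bracket -> illegal
(1,0): no bracket -> illegal
(1,1): flips 1 -> legal
(1,5): flips 1 -> legal
(2,1): flips 1 -> legal
(2,4): flips 1 -> legal
(2,5): flips 1 -> legal
(3,4): no bracket -> illegal
(4,3): no bracket -> illegal
(5,0): no bracket -> illegal
(5,1): flips 1 -> legal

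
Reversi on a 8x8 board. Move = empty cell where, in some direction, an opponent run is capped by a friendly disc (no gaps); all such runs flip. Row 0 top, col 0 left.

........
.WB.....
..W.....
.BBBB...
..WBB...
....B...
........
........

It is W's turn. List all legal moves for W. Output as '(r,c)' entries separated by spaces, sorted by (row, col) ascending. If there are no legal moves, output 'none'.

(0,1): no bracket -> illegal
(0,2): flips 1 -> legal
(0,3): no bracket -> illegal
(1,3): flips 1 -> legal
(2,0): flips 1 -> legal
(2,1): no bracket -> illegal
(2,3): no bracket -> illegal
(2,4): flips 1 -> legal
(2,5): no bracket -> illegal
(3,0): no bracket -> illegal
(3,5): no bracket -> illegal
(4,0): flips 1 -> legal
(4,1): no bracket -> illegal
(4,5): flips 2 -> legal
(5,2): no bracket -> illegal
(5,3): no bracket -> illegal
(5,5): flips 2 -> legal
(6,3): no bracket -> illegal
(6,4): no bracket -> illegal
(6,5): no bracket -> illegal

Answer: (0,2) (1,3) (2,0) (2,4) (4,0) (4,5) (5,5)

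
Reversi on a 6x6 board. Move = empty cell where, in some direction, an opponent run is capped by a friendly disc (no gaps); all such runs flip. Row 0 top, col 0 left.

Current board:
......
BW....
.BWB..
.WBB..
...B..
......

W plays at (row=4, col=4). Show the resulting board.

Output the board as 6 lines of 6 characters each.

Answer: ......
BW....
.BWB..
.WBW..
...BW.
......

Derivation:
Place W at (4,4); scan 8 dirs for brackets.
Dir NW: opp run (3,3) capped by W -> flip
Dir N: first cell '.' (not opp) -> no flip
Dir NE: first cell '.' (not opp) -> no flip
Dir W: opp run (4,3), next='.' -> no flip
Dir E: first cell '.' (not opp) -> no flip
Dir SW: first cell '.' (not opp) -> no flip
Dir S: first cell '.' (not opp) -> no flip
Dir SE: first cell '.' (not opp) -> no flip
All flips: (3,3)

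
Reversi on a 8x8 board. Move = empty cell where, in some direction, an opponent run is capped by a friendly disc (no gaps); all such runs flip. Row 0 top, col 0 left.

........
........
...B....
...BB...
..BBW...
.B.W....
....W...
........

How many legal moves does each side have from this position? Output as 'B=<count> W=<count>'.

Answer: B=5 W=5

Derivation:
-- B to move --
(3,5): no bracket -> illegal
(4,5): flips 1 -> legal
(5,2): no bracket -> illegal
(5,4): flips 1 -> legal
(5,5): flips 1 -> legal
(6,2): no bracket -> illegal
(6,3): flips 1 -> legal
(6,5): no bracket -> illegal
(7,3): no bracket -> illegal
(7,4): no bracket -> illegal
(7,5): flips 2 -> legal
B mobility = 5
-- W to move --
(1,2): no bracket -> illegal
(1,3): flips 3 -> legal
(1,4): no bracket -> illegal
(2,2): flips 1 -> legal
(2,4): flips 1 -> legal
(2,5): no bracket -> illegal
(3,1): flips 1 -> legal
(3,2): no bracket -> illegal
(3,5): no bracket -> illegal
(4,0): no bracket -> illegal
(4,1): flips 2 -> legal
(4,5): no bracket -> illegal
(5,0): no bracket -> illegal
(5,2): no bracket -> illegal
(5,4): no bracket -> illegal
(6,0): no bracket -> illegal
(6,1): no bracket -> illegal
(6,2): no bracket -> illegal
W mobility = 5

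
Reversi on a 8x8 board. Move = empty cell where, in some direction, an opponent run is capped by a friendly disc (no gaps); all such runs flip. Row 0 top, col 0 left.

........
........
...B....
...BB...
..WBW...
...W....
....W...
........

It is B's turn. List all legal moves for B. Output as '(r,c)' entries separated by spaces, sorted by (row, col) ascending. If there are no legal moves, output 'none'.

(3,1): no bracket -> illegal
(3,2): no bracket -> illegal
(3,5): no bracket -> illegal
(4,1): flips 1 -> legal
(4,5): flips 1 -> legal
(5,1): flips 1 -> legal
(5,2): no bracket -> illegal
(5,4): flips 1 -> legal
(5,5): flips 1 -> legal
(6,2): no bracket -> illegal
(6,3): flips 1 -> legal
(6,5): no bracket -> illegal
(7,3): no bracket -> illegal
(7,4): no bracket -> illegal
(7,5): no bracket -> illegal

Answer: (4,1) (4,5) (5,1) (5,4) (5,5) (6,3)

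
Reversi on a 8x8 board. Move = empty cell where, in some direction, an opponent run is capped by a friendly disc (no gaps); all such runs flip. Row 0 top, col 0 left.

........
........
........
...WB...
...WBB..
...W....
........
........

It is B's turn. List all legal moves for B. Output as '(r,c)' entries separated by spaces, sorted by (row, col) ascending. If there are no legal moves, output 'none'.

(2,2): flips 1 -> legal
(2,3): no bracket -> illegal
(2,4): no bracket -> illegal
(3,2): flips 1 -> legal
(4,2): flips 1 -> legal
(5,2): flips 1 -> legal
(5,4): no bracket -> illegal
(6,2): flips 1 -> legal
(6,3): no bracket -> illegal
(6,4): no bracket -> illegal

Answer: (2,2) (3,2) (4,2) (5,2) (6,2)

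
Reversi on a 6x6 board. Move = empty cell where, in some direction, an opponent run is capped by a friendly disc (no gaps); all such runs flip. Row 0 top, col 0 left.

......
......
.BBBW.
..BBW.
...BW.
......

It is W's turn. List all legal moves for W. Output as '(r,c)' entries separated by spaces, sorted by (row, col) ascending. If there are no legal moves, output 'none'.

Answer: (1,1) (1,2) (2,0) (3,1) (4,2) (5,2)

Derivation:
(1,0): no bracket -> illegal
(1,1): flips 2 -> legal
(1,2): flips 1 -> legal
(1,3): no bracket -> illegal
(1,4): no bracket -> illegal
(2,0): flips 3 -> legal
(3,0): no bracket -> illegal
(3,1): flips 2 -> legal
(4,1): no bracket -> illegal
(4,2): flips 2 -> legal
(5,2): flips 1 -> legal
(5,3): no bracket -> illegal
(5,4): no bracket -> illegal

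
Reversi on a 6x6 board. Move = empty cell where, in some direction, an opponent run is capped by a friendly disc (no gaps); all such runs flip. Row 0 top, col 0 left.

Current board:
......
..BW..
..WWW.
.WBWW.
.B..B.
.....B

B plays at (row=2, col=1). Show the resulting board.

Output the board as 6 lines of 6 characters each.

Place B at (2,1); scan 8 dirs for brackets.
Dir NW: first cell '.' (not opp) -> no flip
Dir N: first cell '.' (not opp) -> no flip
Dir NE: first cell 'B' (not opp) -> no flip
Dir W: first cell '.' (not opp) -> no flip
Dir E: opp run (2,2) (2,3) (2,4), next='.' -> no flip
Dir SW: first cell '.' (not opp) -> no flip
Dir S: opp run (3,1) capped by B -> flip
Dir SE: first cell 'B' (not opp) -> no flip
All flips: (3,1)

Answer: ......
..BW..
.BWWW.
.BBWW.
.B..B.
.....B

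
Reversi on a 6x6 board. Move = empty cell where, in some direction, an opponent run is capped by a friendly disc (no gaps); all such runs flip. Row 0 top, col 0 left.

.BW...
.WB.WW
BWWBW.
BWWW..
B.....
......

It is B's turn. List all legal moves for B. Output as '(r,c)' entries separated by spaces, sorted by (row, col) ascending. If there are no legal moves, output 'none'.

(0,0): no bracket -> illegal
(0,3): flips 1 -> legal
(0,4): no bracket -> illegal
(0,5): flips 1 -> legal
(1,0): flips 1 -> legal
(1,3): flips 2 -> legal
(2,5): flips 1 -> legal
(3,4): flips 3 -> legal
(3,5): no bracket -> illegal
(4,1): flips 4 -> legal
(4,2): flips 3 -> legal
(4,3): flips 1 -> legal
(4,4): no bracket -> illegal

Answer: (0,3) (0,5) (1,0) (1,3) (2,5) (3,4) (4,1) (4,2) (4,3)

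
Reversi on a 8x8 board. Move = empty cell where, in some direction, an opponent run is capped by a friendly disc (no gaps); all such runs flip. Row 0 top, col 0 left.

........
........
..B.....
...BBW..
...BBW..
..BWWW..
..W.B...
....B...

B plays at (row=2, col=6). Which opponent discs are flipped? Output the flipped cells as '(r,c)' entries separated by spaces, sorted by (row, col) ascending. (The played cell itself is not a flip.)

Answer: (3,5)

Derivation:
Dir NW: first cell '.' (not opp) -> no flip
Dir N: first cell '.' (not opp) -> no flip
Dir NE: first cell '.' (not opp) -> no flip
Dir W: first cell '.' (not opp) -> no flip
Dir E: first cell '.' (not opp) -> no flip
Dir SW: opp run (3,5) capped by B -> flip
Dir S: first cell '.' (not opp) -> no flip
Dir SE: first cell '.' (not opp) -> no flip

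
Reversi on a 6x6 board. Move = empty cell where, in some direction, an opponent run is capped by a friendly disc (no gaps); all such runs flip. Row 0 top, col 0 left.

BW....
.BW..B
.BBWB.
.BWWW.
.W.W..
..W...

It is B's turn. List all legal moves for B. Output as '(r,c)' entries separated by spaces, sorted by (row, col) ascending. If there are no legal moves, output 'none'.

(0,2): flips 2 -> legal
(0,3): flips 1 -> legal
(1,0): no bracket -> illegal
(1,3): flips 1 -> legal
(1,4): no bracket -> illegal
(2,5): no bracket -> illegal
(3,0): no bracket -> illegal
(3,5): flips 3 -> legal
(4,0): no bracket -> illegal
(4,2): flips 2 -> legal
(4,4): flips 2 -> legal
(4,5): no bracket -> illegal
(5,0): no bracket -> illegal
(5,1): flips 1 -> legal
(5,3): no bracket -> illegal
(5,4): flips 2 -> legal

Answer: (0,2) (0,3) (1,3) (3,5) (4,2) (4,4) (5,1) (5,4)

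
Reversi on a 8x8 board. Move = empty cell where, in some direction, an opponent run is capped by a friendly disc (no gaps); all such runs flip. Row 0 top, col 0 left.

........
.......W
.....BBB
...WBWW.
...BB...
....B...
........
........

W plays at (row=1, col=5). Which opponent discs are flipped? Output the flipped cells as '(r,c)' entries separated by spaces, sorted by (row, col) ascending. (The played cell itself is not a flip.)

Dir NW: first cell '.' (not opp) -> no flip
Dir N: first cell '.' (not opp) -> no flip
Dir NE: first cell '.' (not opp) -> no flip
Dir W: first cell '.' (not opp) -> no flip
Dir E: first cell '.' (not opp) -> no flip
Dir SW: first cell '.' (not opp) -> no flip
Dir S: opp run (2,5) capped by W -> flip
Dir SE: opp run (2,6), next='.' -> no flip

Answer: (2,5)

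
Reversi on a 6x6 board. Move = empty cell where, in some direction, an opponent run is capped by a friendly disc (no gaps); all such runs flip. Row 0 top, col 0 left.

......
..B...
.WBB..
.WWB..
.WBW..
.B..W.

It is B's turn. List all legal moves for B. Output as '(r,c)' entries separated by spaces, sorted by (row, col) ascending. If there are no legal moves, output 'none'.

Answer: (1,1) (2,0) (3,0) (4,0) (4,4) (5,0) (5,3)

Derivation:
(1,0): no bracket -> illegal
(1,1): flips 3 -> legal
(2,0): flips 2 -> legal
(3,0): flips 3 -> legal
(3,4): no bracket -> illegal
(4,0): flips 2 -> legal
(4,4): flips 1 -> legal
(4,5): no bracket -> illegal
(5,0): flips 2 -> legal
(5,2): no bracket -> illegal
(5,3): flips 1 -> legal
(5,5): no bracket -> illegal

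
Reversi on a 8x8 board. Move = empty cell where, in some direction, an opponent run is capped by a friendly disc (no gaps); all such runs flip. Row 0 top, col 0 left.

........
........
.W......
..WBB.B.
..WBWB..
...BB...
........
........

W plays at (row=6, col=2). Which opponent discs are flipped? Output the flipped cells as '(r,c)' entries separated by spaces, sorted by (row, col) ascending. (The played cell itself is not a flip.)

Answer: (5,3)

Derivation:
Dir NW: first cell '.' (not opp) -> no flip
Dir N: first cell '.' (not opp) -> no flip
Dir NE: opp run (5,3) capped by W -> flip
Dir W: first cell '.' (not opp) -> no flip
Dir E: first cell '.' (not opp) -> no flip
Dir SW: first cell '.' (not opp) -> no flip
Dir S: first cell '.' (not opp) -> no flip
Dir SE: first cell '.' (not opp) -> no flip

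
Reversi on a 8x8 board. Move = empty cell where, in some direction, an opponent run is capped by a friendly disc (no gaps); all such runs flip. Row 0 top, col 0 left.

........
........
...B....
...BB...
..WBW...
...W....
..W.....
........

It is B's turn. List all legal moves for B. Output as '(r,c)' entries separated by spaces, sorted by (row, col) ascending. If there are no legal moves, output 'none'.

Answer: (4,1) (4,5) (5,1) (5,4) (5,5) (6,3)

Derivation:
(3,1): no bracket -> illegal
(3,2): no bracket -> illegal
(3,5): no bracket -> illegal
(4,1): flips 1 -> legal
(4,5): flips 1 -> legal
(5,1): flips 1 -> legal
(5,2): no bracket -> illegal
(5,4): flips 1 -> legal
(5,5): flips 1 -> legal
(6,1): no bracket -> illegal
(6,3): flips 1 -> legal
(6,4): no bracket -> illegal
(7,1): no bracket -> illegal
(7,2): no bracket -> illegal
(7,3): no bracket -> illegal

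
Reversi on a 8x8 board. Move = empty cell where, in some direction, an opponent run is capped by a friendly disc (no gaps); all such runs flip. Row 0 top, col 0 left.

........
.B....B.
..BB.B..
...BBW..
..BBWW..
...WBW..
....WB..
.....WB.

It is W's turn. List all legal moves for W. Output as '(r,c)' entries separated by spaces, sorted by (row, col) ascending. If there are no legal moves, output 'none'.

Answer: (0,0) (1,2) (1,3) (1,5) (2,4) (3,1) (3,2) (4,1) (6,3) (6,6) (7,7)

Derivation:
(0,0): flips 3 -> legal
(0,1): no bracket -> illegal
(0,2): no bracket -> illegal
(0,5): no bracket -> illegal
(0,6): no bracket -> illegal
(0,7): no bracket -> illegal
(1,0): no bracket -> illegal
(1,2): flips 2 -> legal
(1,3): flips 3 -> legal
(1,4): no bracket -> illegal
(1,5): flips 1 -> legal
(1,7): no bracket -> illegal
(2,0): no bracket -> illegal
(2,1): no bracket -> illegal
(2,4): flips 1 -> legal
(2,6): no bracket -> illegal
(2,7): no bracket -> illegal
(3,1): flips 1 -> legal
(3,2): flips 2 -> legal
(3,6): no bracket -> illegal
(4,1): flips 2 -> legal
(5,1): no bracket -> illegal
(5,2): no bracket -> illegal
(5,6): no bracket -> illegal
(6,3): flips 1 -> legal
(6,6): flips 1 -> legal
(6,7): no bracket -> illegal
(7,4): no bracket -> illegal
(7,7): flips 1 -> legal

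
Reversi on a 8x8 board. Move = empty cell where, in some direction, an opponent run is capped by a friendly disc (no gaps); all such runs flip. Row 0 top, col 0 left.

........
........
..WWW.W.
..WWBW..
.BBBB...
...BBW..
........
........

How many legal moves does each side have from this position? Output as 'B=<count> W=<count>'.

-- B to move --
(1,1): flips 2 -> legal
(1,2): flips 3 -> legal
(1,3): flips 2 -> legal
(1,4): flips 3 -> legal
(1,5): flips 2 -> legal
(1,6): no bracket -> illegal
(1,7): flips 2 -> legal
(2,1): flips 1 -> legal
(2,5): no bracket -> illegal
(2,7): no bracket -> illegal
(3,1): flips 2 -> legal
(3,6): flips 1 -> legal
(3,7): no bracket -> illegal
(4,5): no bracket -> illegal
(4,6): no bracket -> illegal
(5,6): flips 1 -> legal
(6,4): no bracket -> illegal
(6,5): no bracket -> illegal
(6,6): flips 1 -> legal
B mobility = 11
-- W to move --
(2,5): no bracket -> illegal
(3,0): no bracket -> illegal
(3,1): no bracket -> illegal
(4,0): no bracket -> illegal
(4,5): flips 1 -> legal
(5,0): flips 1 -> legal
(5,1): flips 1 -> legal
(5,2): flips 3 -> legal
(6,2): flips 2 -> legal
(6,3): flips 2 -> legal
(6,4): flips 3 -> legal
(6,5): flips 2 -> legal
W mobility = 8

Answer: B=11 W=8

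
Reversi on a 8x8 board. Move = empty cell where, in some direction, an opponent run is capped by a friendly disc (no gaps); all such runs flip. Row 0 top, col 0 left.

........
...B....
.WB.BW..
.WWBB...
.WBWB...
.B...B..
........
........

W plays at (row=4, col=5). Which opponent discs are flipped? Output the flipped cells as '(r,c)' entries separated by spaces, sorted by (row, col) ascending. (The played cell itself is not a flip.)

Answer: (4,4)

Derivation:
Dir NW: opp run (3,4), next='.' -> no flip
Dir N: first cell '.' (not opp) -> no flip
Dir NE: first cell '.' (not opp) -> no flip
Dir W: opp run (4,4) capped by W -> flip
Dir E: first cell '.' (not opp) -> no flip
Dir SW: first cell '.' (not opp) -> no flip
Dir S: opp run (5,5), next='.' -> no flip
Dir SE: first cell '.' (not opp) -> no flip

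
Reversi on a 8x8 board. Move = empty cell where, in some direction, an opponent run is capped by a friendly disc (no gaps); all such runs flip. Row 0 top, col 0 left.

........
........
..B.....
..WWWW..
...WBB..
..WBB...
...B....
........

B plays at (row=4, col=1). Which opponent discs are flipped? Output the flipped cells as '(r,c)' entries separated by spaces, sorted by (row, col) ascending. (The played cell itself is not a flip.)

Dir NW: first cell '.' (not opp) -> no flip
Dir N: first cell '.' (not opp) -> no flip
Dir NE: opp run (3,2), next='.' -> no flip
Dir W: first cell '.' (not opp) -> no flip
Dir E: first cell '.' (not opp) -> no flip
Dir SW: first cell '.' (not opp) -> no flip
Dir S: first cell '.' (not opp) -> no flip
Dir SE: opp run (5,2) capped by B -> flip

Answer: (5,2)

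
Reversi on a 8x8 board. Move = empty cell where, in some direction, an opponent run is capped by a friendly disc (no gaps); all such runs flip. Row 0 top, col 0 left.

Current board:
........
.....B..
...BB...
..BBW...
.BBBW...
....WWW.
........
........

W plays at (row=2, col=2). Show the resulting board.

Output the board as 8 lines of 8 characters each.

Answer: ........
.....B..
..WBB...
..BWW...
.BBBW...
....WWW.
........
........

Derivation:
Place W at (2,2); scan 8 dirs for brackets.
Dir NW: first cell '.' (not opp) -> no flip
Dir N: first cell '.' (not opp) -> no flip
Dir NE: first cell '.' (not opp) -> no flip
Dir W: first cell '.' (not opp) -> no flip
Dir E: opp run (2,3) (2,4), next='.' -> no flip
Dir SW: first cell '.' (not opp) -> no flip
Dir S: opp run (3,2) (4,2), next='.' -> no flip
Dir SE: opp run (3,3) capped by W -> flip
All flips: (3,3)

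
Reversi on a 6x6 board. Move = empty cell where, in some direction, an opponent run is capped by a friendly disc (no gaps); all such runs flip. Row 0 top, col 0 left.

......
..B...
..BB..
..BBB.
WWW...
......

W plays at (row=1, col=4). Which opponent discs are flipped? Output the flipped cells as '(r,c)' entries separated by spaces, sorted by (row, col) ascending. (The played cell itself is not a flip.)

Answer: (2,3) (3,2)

Derivation:
Dir NW: first cell '.' (not opp) -> no flip
Dir N: first cell '.' (not opp) -> no flip
Dir NE: first cell '.' (not opp) -> no flip
Dir W: first cell '.' (not opp) -> no flip
Dir E: first cell '.' (not opp) -> no flip
Dir SW: opp run (2,3) (3,2) capped by W -> flip
Dir S: first cell '.' (not opp) -> no flip
Dir SE: first cell '.' (not opp) -> no flip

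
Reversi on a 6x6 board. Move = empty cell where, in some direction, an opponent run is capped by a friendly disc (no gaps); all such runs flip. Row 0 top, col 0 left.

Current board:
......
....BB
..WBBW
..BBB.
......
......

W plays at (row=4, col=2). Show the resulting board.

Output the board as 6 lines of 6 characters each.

Answer: ......
....BB
..WBBW
..WBB.
..W...
......

Derivation:
Place W at (4,2); scan 8 dirs for brackets.
Dir NW: first cell '.' (not opp) -> no flip
Dir N: opp run (3,2) capped by W -> flip
Dir NE: opp run (3,3) (2,4) (1,5), next=edge -> no flip
Dir W: first cell '.' (not opp) -> no flip
Dir E: first cell '.' (not opp) -> no flip
Dir SW: first cell '.' (not opp) -> no flip
Dir S: first cell '.' (not opp) -> no flip
Dir SE: first cell '.' (not opp) -> no flip
All flips: (3,2)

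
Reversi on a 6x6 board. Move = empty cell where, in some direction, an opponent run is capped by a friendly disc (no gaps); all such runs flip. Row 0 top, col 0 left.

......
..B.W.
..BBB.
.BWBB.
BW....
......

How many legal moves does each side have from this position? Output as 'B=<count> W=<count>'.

Answer: B=5 W=5

Derivation:
-- B to move --
(0,3): no bracket -> illegal
(0,4): flips 1 -> legal
(0,5): flips 1 -> legal
(1,3): no bracket -> illegal
(1,5): no bracket -> illegal
(2,1): no bracket -> illegal
(2,5): no bracket -> illegal
(3,0): no bracket -> illegal
(4,2): flips 2 -> legal
(4,3): no bracket -> illegal
(5,0): flips 2 -> legal
(5,1): flips 1 -> legal
(5,2): no bracket -> illegal
B mobility = 5
-- W to move --
(0,1): no bracket -> illegal
(0,2): flips 2 -> legal
(0,3): no bracket -> illegal
(1,1): no bracket -> illegal
(1,3): no bracket -> illegal
(1,5): no bracket -> illegal
(2,0): no bracket -> illegal
(2,1): flips 1 -> legal
(2,5): no bracket -> illegal
(3,0): flips 1 -> legal
(3,5): flips 2 -> legal
(4,2): no bracket -> illegal
(4,3): no bracket -> illegal
(4,4): flips 2 -> legal
(4,5): no bracket -> illegal
(5,0): no bracket -> illegal
(5,1): no bracket -> illegal
W mobility = 5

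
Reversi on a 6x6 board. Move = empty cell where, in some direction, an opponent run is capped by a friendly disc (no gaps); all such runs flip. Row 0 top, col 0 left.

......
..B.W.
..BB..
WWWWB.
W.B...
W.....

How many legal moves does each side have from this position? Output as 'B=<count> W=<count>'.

Answer: B=6 W=7

Derivation:
-- B to move --
(0,3): no bracket -> illegal
(0,4): no bracket -> illegal
(0,5): flips 1 -> legal
(1,3): no bracket -> illegal
(1,5): no bracket -> illegal
(2,0): flips 1 -> legal
(2,1): no bracket -> illegal
(2,4): flips 1 -> legal
(2,5): no bracket -> illegal
(4,1): flips 1 -> legal
(4,3): flips 1 -> legal
(4,4): flips 1 -> legal
(5,1): no bracket -> illegal
B mobility = 6
-- W to move --
(0,1): no bracket -> illegal
(0,2): flips 2 -> legal
(0,3): no bracket -> illegal
(1,1): flips 1 -> legal
(1,3): flips 2 -> legal
(2,1): no bracket -> illegal
(2,4): no bracket -> illegal
(2,5): no bracket -> illegal
(3,5): flips 1 -> legal
(4,1): no bracket -> illegal
(4,3): no bracket -> illegal
(4,4): no bracket -> illegal
(4,5): no bracket -> illegal
(5,1): flips 1 -> legal
(5,2): flips 1 -> legal
(5,3): flips 1 -> legal
W mobility = 7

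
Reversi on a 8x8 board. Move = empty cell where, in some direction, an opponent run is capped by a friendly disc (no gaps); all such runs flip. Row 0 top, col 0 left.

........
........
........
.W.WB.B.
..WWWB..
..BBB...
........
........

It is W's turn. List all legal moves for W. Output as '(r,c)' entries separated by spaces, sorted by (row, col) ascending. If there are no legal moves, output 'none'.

(2,3): no bracket -> illegal
(2,4): flips 1 -> legal
(2,5): flips 1 -> legal
(2,6): no bracket -> illegal
(2,7): no bracket -> illegal
(3,5): flips 1 -> legal
(3,7): no bracket -> illegal
(4,1): no bracket -> illegal
(4,6): flips 1 -> legal
(4,7): no bracket -> illegal
(5,1): no bracket -> illegal
(5,5): no bracket -> illegal
(5,6): no bracket -> illegal
(6,1): flips 1 -> legal
(6,2): flips 2 -> legal
(6,3): flips 1 -> legal
(6,4): flips 2 -> legal
(6,5): flips 1 -> legal

Answer: (2,4) (2,5) (3,5) (4,6) (6,1) (6,2) (6,3) (6,4) (6,5)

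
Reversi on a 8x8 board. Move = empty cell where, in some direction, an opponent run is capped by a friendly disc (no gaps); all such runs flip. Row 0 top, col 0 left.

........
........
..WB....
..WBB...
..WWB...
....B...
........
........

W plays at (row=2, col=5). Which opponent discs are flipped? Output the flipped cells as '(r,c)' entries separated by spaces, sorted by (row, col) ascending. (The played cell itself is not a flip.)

Dir NW: first cell '.' (not opp) -> no flip
Dir N: first cell '.' (not opp) -> no flip
Dir NE: first cell '.' (not opp) -> no flip
Dir W: first cell '.' (not opp) -> no flip
Dir E: first cell '.' (not opp) -> no flip
Dir SW: opp run (3,4) capped by W -> flip
Dir S: first cell '.' (not opp) -> no flip
Dir SE: first cell '.' (not opp) -> no flip

Answer: (3,4)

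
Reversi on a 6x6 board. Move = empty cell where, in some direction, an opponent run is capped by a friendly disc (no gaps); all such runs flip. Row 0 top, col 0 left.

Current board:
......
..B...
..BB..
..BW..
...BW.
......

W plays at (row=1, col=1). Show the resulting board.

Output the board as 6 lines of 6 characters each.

Answer: ......
.WB...
..WB..
..BW..
...BW.
......

Derivation:
Place W at (1,1); scan 8 dirs for brackets.
Dir NW: first cell '.' (not opp) -> no flip
Dir N: first cell '.' (not opp) -> no flip
Dir NE: first cell '.' (not opp) -> no flip
Dir W: first cell '.' (not opp) -> no flip
Dir E: opp run (1,2), next='.' -> no flip
Dir SW: first cell '.' (not opp) -> no flip
Dir S: first cell '.' (not opp) -> no flip
Dir SE: opp run (2,2) capped by W -> flip
All flips: (2,2)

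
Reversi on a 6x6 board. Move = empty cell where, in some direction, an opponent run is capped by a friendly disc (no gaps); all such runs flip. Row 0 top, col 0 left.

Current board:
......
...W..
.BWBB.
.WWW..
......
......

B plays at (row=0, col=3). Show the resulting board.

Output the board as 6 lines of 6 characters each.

Place B at (0,3); scan 8 dirs for brackets.
Dir NW: edge -> no flip
Dir N: edge -> no flip
Dir NE: edge -> no flip
Dir W: first cell '.' (not opp) -> no flip
Dir E: first cell '.' (not opp) -> no flip
Dir SW: first cell '.' (not opp) -> no flip
Dir S: opp run (1,3) capped by B -> flip
Dir SE: first cell '.' (not opp) -> no flip
All flips: (1,3)

Answer: ...B..
...B..
.BWBB.
.WWW..
......
......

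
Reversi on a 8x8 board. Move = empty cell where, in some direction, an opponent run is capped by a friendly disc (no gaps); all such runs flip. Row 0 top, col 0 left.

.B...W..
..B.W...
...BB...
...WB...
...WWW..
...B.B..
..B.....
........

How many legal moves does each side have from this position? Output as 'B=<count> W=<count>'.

-- B to move --
(0,3): no bracket -> illegal
(0,4): flips 1 -> legal
(0,6): no bracket -> illegal
(1,3): no bracket -> illegal
(1,5): no bracket -> illegal
(1,6): no bracket -> illegal
(2,2): flips 2 -> legal
(2,5): no bracket -> illegal
(3,2): flips 1 -> legal
(3,5): flips 2 -> legal
(3,6): no bracket -> illegal
(4,2): flips 1 -> legal
(4,6): no bracket -> illegal
(5,2): flips 1 -> legal
(5,4): flips 1 -> legal
(5,6): flips 1 -> legal
B mobility = 8
-- W to move --
(0,0): no bracket -> illegal
(0,2): no bracket -> illegal
(0,3): no bracket -> illegal
(1,0): no bracket -> illegal
(1,1): no bracket -> illegal
(1,3): flips 1 -> legal
(1,5): flips 1 -> legal
(2,1): no bracket -> illegal
(2,2): no bracket -> illegal
(2,5): flips 1 -> legal
(3,2): flips 1 -> legal
(3,5): flips 1 -> legal
(4,2): no bracket -> illegal
(4,6): no bracket -> illegal
(5,1): no bracket -> illegal
(5,2): no bracket -> illegal
(5,4): no bracket -> illegal
(5,6): no bracket -> illegal
(6,1): no bracket -> illegal
(6,3): flips 1 -> legal
(6,4): no bracket -> illegal
(6,5): flips 1 -> legal
(6,6): flips 1 -> legal
(7,1): flips 2 -> legal
(7,2): no bracket -> illegal
(7,3): no bracket -> illegal
W mobility = 9

Answer: B=8 W=9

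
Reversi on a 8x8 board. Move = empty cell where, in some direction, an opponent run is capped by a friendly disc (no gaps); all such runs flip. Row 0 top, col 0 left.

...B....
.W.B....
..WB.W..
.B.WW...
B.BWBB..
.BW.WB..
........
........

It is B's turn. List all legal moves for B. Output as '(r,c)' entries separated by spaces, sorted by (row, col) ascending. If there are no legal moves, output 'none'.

(0,0): flips 3 -> legal
(0,1): no bracket -> illegal
(0,2): no bracket -> illegal
(1,0): no bracket -> illegal
(1,2): no bracket -> illegal
(1,4): no bracket -> illegal
(1,5): no bracket -> illegal
(1,6): no bracket -> illegal
(2,0): no bracket -> illegal
(2,1): flips 1 -> legal
(2,4): flips 2 -> legal
(2,6): no bracket -> illegal
(3,2): no bracket -> illegal
(3,5): no bracket -> illegal
(3,6): no bracket -> illegal
(4,1): no bracket -> illegal
(5,3): flips 4 -> legal
(6,1): no bracket -> illegal
(6,2): flips 1 -> legal
(6,3): flips 1 -> legal
(6,4): flips 1 -> legal
(6,5): no bracket -> illegal

Answer: (0,0) (2,1) (2,4) (5,3) (6,2) (6,3) (6,4)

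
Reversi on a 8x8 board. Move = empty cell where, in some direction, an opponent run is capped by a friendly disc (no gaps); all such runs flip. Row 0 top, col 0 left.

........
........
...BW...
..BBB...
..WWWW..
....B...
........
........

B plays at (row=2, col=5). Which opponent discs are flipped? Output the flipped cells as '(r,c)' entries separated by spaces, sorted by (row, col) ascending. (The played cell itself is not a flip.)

Answer: (2,4)

Derivation:
Dir NW: first cell '.' (not opp) -> no flip
Dir N: first cell '.' (not opp) -> no flip
Dir NE: first cell '.' (not opp) -> no flip
Dir W: opp run (2,4) capped by B -> flip
Dir E: first cell '.' (not opp) -> no flip
Dir SW: first cell 'B' (not opp) -> no flip
Dir S: first cell '.' (not opp) -> no flip
Dir SE: first cell '.' (not opp) -> no flip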